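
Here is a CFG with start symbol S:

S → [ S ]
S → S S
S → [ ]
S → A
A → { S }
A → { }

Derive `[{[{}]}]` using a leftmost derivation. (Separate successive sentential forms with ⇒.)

S ⇒ [S] ⇒ [A] ⇒ [{S}] ⇒ [{[S]}] ⇒ [{[A]}] ⇒ [{[{}]}]

S ⇒ [S]   [S → [ S ]]
[S] ⇒ [A]   [S → A]
[A] ⇒ [{S}]   [A → { S }]
[{S}] ⇒ [{[S]}]   [S → [ S ]]
[{[S]}] ⇒ [{[A]}]   [S → A]
[{[A]}] ⇒ [{[{}]}]   [A → { }]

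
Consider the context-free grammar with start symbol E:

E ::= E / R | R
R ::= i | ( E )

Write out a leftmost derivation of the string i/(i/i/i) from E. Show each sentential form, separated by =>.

E => E/R => R/R => i/R => i/(E) => i/(E/R) => i/(E/R/R) => i/(R/R/R) => i/(i/R/R) => i/(i/i/R) => i/(i/i/i)

E => E/R   [E ::= E / R]
E/R => R/R   [E ::= R]
R/R => i/R   [R ::= i]
i/R => i/(E)   [R ::= ( E )]
i/(E) => i/(E/R)   [E ::= E / R]
i/(E/R) => i/(E/R/R)   [E ::= E / R]
i/(E/R/R) => i/(R/R/R)   [E ::= R]
i/(R/R/R) => i/(i/R/R)   [R ::= i]
i/(i/R/R) => i/(i/i/R)   [R ::= i]
i/(i/i/R) => i/(i/i/i)   [R ::= i]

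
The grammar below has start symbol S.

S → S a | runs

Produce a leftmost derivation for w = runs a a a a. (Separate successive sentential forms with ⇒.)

S ⇒ S a ⇒ S a a ⇒ S a a a ⇒ S a a a a ⇒ runs a a a a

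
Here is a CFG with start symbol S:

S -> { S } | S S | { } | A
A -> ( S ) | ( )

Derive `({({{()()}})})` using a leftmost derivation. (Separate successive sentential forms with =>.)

S=>A=>(S)=>({S})=>({A})=>({(S)})=>({({S})})=>({({{S}})})=>({({{SS}})})=>({({{AS}})})=>({({{()S}})})=>({({{()A}})})=>({({{()()}})})

S => A   [S -> A]
A => (S)   [A -> ( S )]
(S) => ({S})   [S -> { S }]
({S}) => ({A})   [S -> A]
({A}) => ({(S)})   [A -> ( S )]
({(S)}) => ({({S})})   [S -> { S }]
({({S})}) => ({({{S}})})   [S -> { S }]
({({{S}})}) => ({({{SS}})})   [S -> S S]
({({{SS}})}) => ({({{AS}})})   [S -> A]
({({{AS}})}) => ({({{()S}})})   [A -> ( )]
({({{()S}})}) => ({({{()A}})})   [S -> A]
({({{()A}})}) => ({({{()()}})})   [A -> ( )]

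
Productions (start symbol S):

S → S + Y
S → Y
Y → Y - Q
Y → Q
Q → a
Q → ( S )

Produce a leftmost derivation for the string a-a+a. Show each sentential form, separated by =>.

S => S+Y => Y+Y => Y-Q+Y => Q-Q+Y => a-Q+Y => a-a+Y => a-a+Q => a-a+a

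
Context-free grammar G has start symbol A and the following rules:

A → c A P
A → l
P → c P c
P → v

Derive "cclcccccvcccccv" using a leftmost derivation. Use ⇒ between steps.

A⇒cAP⇒ccAPP⇒cclPP⇒cclcPcP⇒cclccPccP⇒cclcccPcccP⇒cclccccPccccP⇒cclcccccPcccccP⇒cclcccccvcccccP⇒cclcccccvcccccv

A ⇒ cAP   [A → c A P]
cAP ⇒ ccAPP   [A → c A P]
ccAPP ⇒ cclPP   [A → l]
cclPP ⇒ cclcPcP   [P → c P c]
cclcPcP ⇒ cclccPccP   [P → c P c]
cclccPccP ⇒ cclcccPcccP   [P → c P c]
cclcccPcccP ⇒ cclccccPccccP   [P → c P c]
cclccccPccccP ⇒ cclcccccPcccccP   [P → c P c]
cclcccccPcccccP ⇒ cclcccccvcccccP   [P → v]
cclcccccvcccccP ⇒ cclcccccvcccccv   [P → v]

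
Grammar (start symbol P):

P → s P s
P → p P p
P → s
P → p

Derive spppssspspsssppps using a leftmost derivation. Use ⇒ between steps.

P ⇒ sPs ⇒ spPps ⇒ sppPpps ⇒ spppPppps ⇒ spppsPsppps ⇒ spppssPssppps ⇒ spppsssPsssppps ⇒ spppssspPpsssppps ⇒ spppssspspsssppps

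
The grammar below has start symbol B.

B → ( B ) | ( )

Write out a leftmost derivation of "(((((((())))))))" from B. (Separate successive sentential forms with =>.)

B => (B)   [B → ( B )]
(B) => ((B))   [B → ( B )]
((B)) => (((B)))   [B → ( B )]
(((B))) => ((((B))))   [B → ( B )]
((((B)))) => (((((B)))))   [B → ( B )]
(((((B))))) => ((((((B))))))   [B → ( B )]
((((((B)))))) => (((((((B)))))))   [B → ( B )]
(((((((B))))))) => (((((((())))))))   [B → ( )]

B=>(B)=>((B))=>(((B)))=>((((B))))=>(((((B)))))=>((((((B))))))=>(((((((B)))))))=>(((((((())))))))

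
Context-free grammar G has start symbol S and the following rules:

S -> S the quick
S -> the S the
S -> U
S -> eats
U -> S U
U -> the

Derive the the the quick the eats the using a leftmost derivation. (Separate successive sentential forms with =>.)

S => U => S U => the S the U => the S the quick the U => the U the quick the U => the the the quick the U => the the the quick the S U => the the the quick the eats U => the the the quick the eats the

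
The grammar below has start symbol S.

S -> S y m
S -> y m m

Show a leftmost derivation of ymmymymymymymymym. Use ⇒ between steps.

S ⇒ Sym ⇒ Symym ⇒ Symymym ⇒ Symymymym ⇒ Symymymymym ⇒ Symymymymymym ⇒ Symymymymymymym ⇒ ymmymymymymymymym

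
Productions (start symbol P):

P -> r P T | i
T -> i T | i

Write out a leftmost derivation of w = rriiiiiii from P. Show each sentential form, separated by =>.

P => rPT   [P -> r P T]
rPT => rrPTT   [P -> r P T]
rrPTT => rriTT   [P -> i]
rriTT => rriiTT   [T -> i T]
rriiTT => rriiiTT   [T -> i T]
rriiiTT => rriiiiTT   [T -> i T]
rriiiiTT => rriiiiiT   [T -> i]
rriiiiiT => rriiiiiiT   [T -> i T]
rriiiiiiT => rriiiiiii   [T -> i]

P=>rPT=>rrPTT=>rriTT=>rriiTT=>rriiiTT=>rriiiiTT=>rriiiiiT=>rriiiiiiT=>rriiiiiii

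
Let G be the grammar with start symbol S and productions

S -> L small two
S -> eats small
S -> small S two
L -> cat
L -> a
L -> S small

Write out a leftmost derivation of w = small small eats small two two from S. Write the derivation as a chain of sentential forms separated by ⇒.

S ⇒ small S two ⇒ small small S two two ⇒ small small eats small two two

S ⇒ small S two   [S -> small S two]
small S two ⇒ small small S two two   [S -> small S two]
small small S two two ⇒ small small eats small two two   [S -> eats small]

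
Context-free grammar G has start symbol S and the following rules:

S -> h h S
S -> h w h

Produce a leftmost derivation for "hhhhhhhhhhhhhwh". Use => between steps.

S => hhS => hhhhS => hhhhhhS => hhhhhhhhS => hhhhhhhhhhS => hhhhhhhhhhhhS => hhhhhhhhhhhhhwh

S => hhS   [S -> h h S]
hhS => hhhhS   [S -> h h S]
hhhhS => hhhhhhS   [S -> h h S]
hhhhhhS => hhhhhhhhS   [S -> h h S]
hhhhhhhhS => hhhhhhhhhhS   [S -> h h S]
hhhhhhhhhhS => hhhhhhhhhhhhS   [S -> h h S]
hhhhhhhhhhhhS => hhhhhhhhhhhhhwh   [S -> h w h]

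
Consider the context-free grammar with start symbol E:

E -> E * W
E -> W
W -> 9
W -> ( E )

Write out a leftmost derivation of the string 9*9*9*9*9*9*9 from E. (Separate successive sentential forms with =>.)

E=>E*W=>E*W*W=>E*W*W*W=>E*W*W*W*W=>E*W*W*W*W*W=>E*W*W*W*W*W*W=>W*W*W*W*W*W*W=>9*W*W*W*W*W*W=>9*9*W*W*W*W*W=>9*9*9*W*W*W*W=>9*9*9*9*W*W*W=>9*9*9*9*9*W*W=>9*9*9*9*9*9*W=>9*9*9*9*9*9*9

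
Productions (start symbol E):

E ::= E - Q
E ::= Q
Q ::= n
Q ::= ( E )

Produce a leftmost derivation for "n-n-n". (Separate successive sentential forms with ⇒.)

E ⇒ E-Q ⇒ E-Q-Q ⇒ Q-Q-Q ⇒ n-Q-Q ⇒ n-n-Q ⇒ n-n-n

E ⇒ E-Q   [E ::= E - Q]
E-Q ⇒ E-Q-Q   [E ::= E - Q]
E-Q-Q ⇒ Q-Q-Q   [E ::= Q]
Q-Q-Q ⇒ n-Q-Q   [Q ::= n]
n-Q-Q ⇒ n-n-Q   [Q ::= n]
n-n-Q ⇒ n-n-n   [Q ::= n]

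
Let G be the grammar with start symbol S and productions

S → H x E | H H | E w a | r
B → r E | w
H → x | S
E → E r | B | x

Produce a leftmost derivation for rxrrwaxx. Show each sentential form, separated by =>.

S => HxE => SxE => EwaxE => ErwaxE => BrwaxE => rErwaxE => rErrwaxE => rxrrwaxE => rxrrwaxx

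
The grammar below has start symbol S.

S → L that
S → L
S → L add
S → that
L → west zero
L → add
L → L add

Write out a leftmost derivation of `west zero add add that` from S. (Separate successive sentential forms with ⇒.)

S ⇒ L that   [S → L that]
L that ⇒ L add that   [L → L add]
L add that ⇒ L add add that   [L → L add]
L add add that ⇒ west zero add add that   [L → west zero]

S ⇒ L that ⇒ L add that ⇒ L add add that ⇒ west zero add add that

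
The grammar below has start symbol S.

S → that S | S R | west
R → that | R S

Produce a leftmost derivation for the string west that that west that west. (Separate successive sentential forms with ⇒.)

S ⇒ S R ⇒ west R ⇒ west R S ⇒ west R S S ⇒ west that S S ⇒ west that S R S ⇒ west that that S R S ⇒ west that that west R S ⇒ west that that west that S ⇒ west that that west that west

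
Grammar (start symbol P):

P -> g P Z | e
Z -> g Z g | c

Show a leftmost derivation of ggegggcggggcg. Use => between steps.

P => gPZ => ggPZZ => ggeZZ => ggegZgZ => ggeggZggZ => ggegggZgggZ => ggegggcgggZ => ggegggcggggZg => ggegggcggggcg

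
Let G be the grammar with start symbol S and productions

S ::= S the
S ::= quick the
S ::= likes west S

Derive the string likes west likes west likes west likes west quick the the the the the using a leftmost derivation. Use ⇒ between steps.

S ⇒ likes west S ⇒ likes west S the ⇒ likes west likes west S the ⇒ likes west likes west likes west S the ⇒ likes west likes west likes west S the the ⇒ likes west likes west likes west S the the the ⇒ likes west likes west likes west S the the the the ⇒ likes west likes west likes west likes west S the the the the ⇒ likes west likes west likes west likes west quick the the the the the

S ⇒ likes west S   [S ::= likes west S]
likes west S ⇒ likes west S the   [S ::= S the]
likes west S the ⇒ likes west likes west S the   [S ::= likes west S]
likes west likes west S the ⇒ likes west likes west likes west S the   [S ::= likes west S]
likes west likes west likes west S the ⇒ likes west likes west likes west S the the   [S ::= S the]
likes west likes west likes west S the the ⇒ likes west likes west likes west S the the the   [S ::= S the]
likes west likes west likes west S the the the ⇒ likes west likes west likes west S the the the the   [S ::= S the]
likes west likes west likes west S the the the the ⇒ likes west likes west likes west likes west S the the the the   [S ::= likes west S]
likes west likes west likes west likes west S the the the the ⇒ likes west likes west likes west likes west quick the the the the the   [S ::= quick the]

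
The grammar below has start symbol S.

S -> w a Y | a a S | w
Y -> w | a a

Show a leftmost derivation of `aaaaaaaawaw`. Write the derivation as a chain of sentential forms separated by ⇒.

S ⇒ aaS ⇒ aaaaS ⇒ aaaaaaS ⇒ aaaaaaaaS ⇒ aaaaaaaawaY ⇒ aaaaaaaawaw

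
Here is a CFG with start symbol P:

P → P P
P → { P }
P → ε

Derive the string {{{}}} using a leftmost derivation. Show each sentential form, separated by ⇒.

P ⇒ {P} ⇒ {{P}} ⇒ {{{P}}} ⇒ {{{}}}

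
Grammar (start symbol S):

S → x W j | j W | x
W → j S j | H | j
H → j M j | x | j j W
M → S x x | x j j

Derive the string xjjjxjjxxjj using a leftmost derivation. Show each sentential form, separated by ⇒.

S⇒xWj⇒xHj⇒xjjWj⇒xjjHj⇒xjjjMjj⇒xjjjSxxjj⇒xjjjxWjxxjj⇒xjjjxjjxxjj

S ⇒ xWj   [S → x W j]
xWj ⇒ xHj   [W → H]
xHj ⇒ xjjWj   [H → j j W]
xjjWj ⇒ xjjHj   [W → H]
xjjHj ⇒ xjjjMjj   [H → j M j]
xjjjMjj ⇒ xjjjSxxjj   [M → S x x]
xjjjSxxjj ⇒ xjjjxWjxxjj   [S → x W j]
xjjjxWjxxjj ⇒ xjjjxjjxxjj   [W → j]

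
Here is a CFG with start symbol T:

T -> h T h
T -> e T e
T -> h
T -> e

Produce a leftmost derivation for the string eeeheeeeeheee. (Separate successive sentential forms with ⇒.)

T ⇒ eTe ⇒ eeTee ⇒ eeeTeee ⇒ eeehTheee ⇒ eeeheTeheee ⇒ eeeheeTeeheee ⇒ eeeheeeeeheee

T ⇒ eTe   [T -> e T e]
eTe ⇒ eeTee   [T -> e T e]
eeTee ⇒ eeeTeee   [T -> e T e]
eeeTeee ⇒ eeehTheee   [T -> h T h]
eeehTheee ⇒ eeeheTeheee   [T -> e T e]
eeeheTeheee ⇒ eeeheeTeeheee   [T -> e T e]
eeeheeTeeheee ⇒ eeeheeeeeheee   [T -> e]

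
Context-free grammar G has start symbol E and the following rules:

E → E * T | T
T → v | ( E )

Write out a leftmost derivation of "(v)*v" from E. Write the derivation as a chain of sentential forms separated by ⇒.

E ⇒ E*T ⇒ T*T ⇒ (E)*T ⇒ (T)*T ⇒ (v)*T ⇒ (v)*v

E ⇒ E*T   [E → E * T]
E*T ⇒ T*T   [E → T]
T*T ⇒ (E)*T   [T → ( E )]
(E)*T ⇒ (T)*T   [E → T]
(T)*T ⇒ (v)*T   [T → v]
(v)*T ⇒ (v)*v   [T → v]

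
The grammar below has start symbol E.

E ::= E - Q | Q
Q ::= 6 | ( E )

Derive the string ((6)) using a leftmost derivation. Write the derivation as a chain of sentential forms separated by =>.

E=>Q=>(E)=>(Q)=>((E))=>((Q))=>((6))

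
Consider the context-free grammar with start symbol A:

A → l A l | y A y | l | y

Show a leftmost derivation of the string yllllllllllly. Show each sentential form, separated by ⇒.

A ⇒ yAy ⇒ ylAly ⇒ yllAlly ⇒ ylllAllly ⇒ yllllAlllly ⇒ ylllllAllllly ⇒ yllllllllllly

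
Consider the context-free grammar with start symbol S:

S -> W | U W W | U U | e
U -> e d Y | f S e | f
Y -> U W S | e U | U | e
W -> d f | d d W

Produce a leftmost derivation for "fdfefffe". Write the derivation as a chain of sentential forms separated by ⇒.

S ⇒ UU ⇒ fSeU ⇒ fWeU ⇒ fdfeU ⇒ fdfefSe ⇒ fdfefUUe ⇒ fdfeffUe ⇒ fdfefffe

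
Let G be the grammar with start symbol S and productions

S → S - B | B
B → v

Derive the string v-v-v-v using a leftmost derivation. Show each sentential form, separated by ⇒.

S ⇒ S-B   [S → S - B]
S-B ⇒ S-B-B   [S → S - B]
S-B-B ⇒ S-B-B-B   [S → S - B]
S-B-B-B ⇒ B-B-B-B   [S → B]
B-B-B-B ⇒ v-B-B-B   [B → v]
v-B-B-B ⇒ v-v-B-B   [B → v]
v-v-B-B ⇒ v-v-v-B   [B → v]
v-v-v-B ⇒ v-v-v-v   [B → v]

S ⇒ S-B ⇒ S-B-B ⇒ S-B-B-B ⇒ B-B-B-B ⇒ v-B-B-B ⇒ v-v-B-B ⇒ v-v-v-B ⇒ v-v-v-v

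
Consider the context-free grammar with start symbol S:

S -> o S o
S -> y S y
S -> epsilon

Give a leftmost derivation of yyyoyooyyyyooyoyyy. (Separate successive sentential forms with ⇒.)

S ⇒ ySy   [S -> y S y]
ySy ⇒ yySyy   [S -> y S y]
yySyy ⇒ yyySyyy   [S -> y S y]
yyySyyy ⇒ yyyoSoyyy   [S -> o S o]
yyyoSoyyy ⇒ yyyoySyoyyy   [S -> y S y]
yyyoySyoyyy ⇒ yyyoyoSoyoyyy   [S -> o S o]
yyyoyoSoyoyyy ⇒ yyyoyooSooyoyyy   [S -> o S o]
yyyoyooSooyoyyy ⇒ yyyoyooySyooyoyyy   [S -> y S y]
yyyoyooySyooyoyyy ⇒ yyyoyooyySyyooyoyyy   [S -> y S y]
yyyoyooyySyyooyoyyy ⇒ yyyoyooyyyyooyoyyy   [S -> epsilon]

S⇒ySy⇒yySyy⇒yyySyyy⇒yyyoSoyyy⇒yyyoySyoyyy⇒yyyoyoSoyoyyy⇒yyyoyooSooyoyyy⇒yyyoyooySyooyoyyy⇒yyyoyooyySyyooyoyyy⇒yyyoyooyyyyooyoyyy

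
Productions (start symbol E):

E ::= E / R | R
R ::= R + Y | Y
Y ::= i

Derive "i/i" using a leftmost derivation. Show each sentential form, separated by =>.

E => E/R   [E ::= E / R]
E/R => R/R   [E ::= R]
R/R => Y/R   [R ::= Y]
Y/R => i/R   [Y ::= i]
i/R => i/Y   [R ::= Y]
i/Y => i/i   [Y ::= i]

E=>E/R=>R/R=>Y/R=>i/R=>i/Y=>i/i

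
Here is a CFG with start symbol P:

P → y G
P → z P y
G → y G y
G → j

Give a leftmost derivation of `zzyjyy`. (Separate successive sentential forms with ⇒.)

P⇒zPy⇒zzPyy⇒zzyGyy⇒zzyjyy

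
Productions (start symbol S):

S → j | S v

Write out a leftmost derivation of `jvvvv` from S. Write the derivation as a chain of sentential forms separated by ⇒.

S ⇒ Sv   [S → S v]
Sv ⇒ Svv   [S → S v]
Svv ⇒ Svvv   [S → S v]
Svvv ⇒ Svvvv   [S → S v]
Svvvv ⇒ jvvvv   [S → j]

S ⇒ Sv ⇒ Svv ⇒ Svvv ⇒ Svvvv ⇒ jvvvv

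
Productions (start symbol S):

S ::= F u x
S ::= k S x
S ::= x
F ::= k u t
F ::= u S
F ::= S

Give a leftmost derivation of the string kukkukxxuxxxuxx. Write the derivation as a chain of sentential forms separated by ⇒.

S ⇒ kSx ⇒ kFuxx ⇒ kuSuxx ⇒ kukSxuxx ⇒ kukkSxxuxx ⇒ kukkFuxxxuxx ⇒ kukkuSuxxxuxx ⇒ kukkukSxuxxxuxx ⇒ kukkukxxuxxxuxx

S ⇒ kSx   [S ::= k S x]
kSx ⇒ kFuxx   [S ::= F u x]
kFuxx ⇒ kuSuxx   [F ::= u S]
kuSuxx ⇒ kukSxuxx   [S ::= k S x]
kukSxuxx ⇒ kukkSxxuxx   [S ::= k S x]
kukkSxxuxx ⇒ kukkFuxxxuxx   [S ::= F u x]
kukkFuxxxuxx ⇒ kukkuSuxxxuxx   [F ::= u S]
kukkuSuxxxuxx ⇒ kukkukSxuxxxuxx   [S ::= k S x]
kukkukSxuxxxuxx ⇒ kukkukxxuxxxuxx   [S ::= x]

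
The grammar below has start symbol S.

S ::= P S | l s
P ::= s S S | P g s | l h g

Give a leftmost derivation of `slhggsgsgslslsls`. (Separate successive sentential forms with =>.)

S=>PS=>sSSS=>sPSSS=>sPgsSSS=>sPgsgsSSS=>sPgsgsgsSSS=>slhggsgsgsSSS=>slhggsgsgslsSS=>slhggsgsgslslsS=>slhggsgsgslslsls

S => PS   [S ::= P S]
PS => sSSS   [P ::= s S S]
sSSS => sPSSS   [S ::= P S]
sPSSS => sPgsSSS   [P ::= P g s]
sPgsSSS => sPgsgsSSS   [P ::= P g s]
sPgsgsSSS => sPgsgsgsSSS   [P ::= P g s]
sPgsgsgsSSS => slhggsgsgsSSS   [P ::= l h g]
slhggsgsgsSSS => slhggsgsgslsSS   [S ::= l s]
slhggsgsgslsSS => slhggsgsgslslsS   [S ::= l s]
slhggsgsgslslsS => slhggsgsgslslsls   [S ::= l s]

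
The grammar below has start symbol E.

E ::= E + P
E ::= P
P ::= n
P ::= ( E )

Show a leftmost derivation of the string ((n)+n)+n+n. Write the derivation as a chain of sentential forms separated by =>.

E => E+P => E+P+P => P+P+P => (E)+P+P => (E+P)+P+P => (P+P)+P+P => ((E)+P)+P+P => ((P)+P)+P+P => ((n)+P)+P+P => ((n)+n)+P+P => ((n)+n)+n+P => ((n)+n)+n+n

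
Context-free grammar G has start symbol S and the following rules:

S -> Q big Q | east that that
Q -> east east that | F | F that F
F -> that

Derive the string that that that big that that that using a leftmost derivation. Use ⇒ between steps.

S ⇒ Q big Q   [S -> Q big Q]
Q big Q ⇒ F that F big Q   [Q -> F that F]
F that F big Q ⇒ that that F big Q   [F -> that]
that that F big Q ⇒ that that that big Q   [F -> that]
that that that big Q ⇒ that that that big F that F   [Q -> F that F]
that that that big F that F ⇒ that that that big that that F   [F -> that]
that that that big that that F ⇒ that that that big that that that   [F -> that]

S ⇒ Q big Q ⇒ F that F big Q ⇒ that that F big Q ⇒ that that that big Q ⇒ that that that big F that F ⇒ that that that big that that F ⇒ that that that big that that that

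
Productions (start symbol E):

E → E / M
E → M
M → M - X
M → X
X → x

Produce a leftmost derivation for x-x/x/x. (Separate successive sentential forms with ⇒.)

E ⇒ E/M   [E → E / M]
E/M ⇒ E/M/M   [E → E / M]
E/M/M ⇒ M/M/M   [E → M]
M/M/M ⇒ M-X/M/M   [M → M - X]
M-X/M/M ⇒ X-X/M/M   [M → X]
X-X/M/M ⇒ x-X/M/M   [X → x]
x-X/M/M ⇒ x-x/M/M   [X → x]
x-x/M/M ⇒ x-x/X/M   [M → X]
x-x/X/M ⇒ x-x/x/M   [X → x]
x-x/x/M ⇒ x-x/x/X   [M → X]
x-x/x/X ⇒ x-x/x/x   [X → x]

E⇒E/M⇒E/M/M⇒M/M/M⇒M-X/M/M⇒X-X/M/M⇒x-X/M/M⇒x-x/M/M⇒x-x/X/M⇒x-x/x/M⇒x-x/x/X⇒x-x/x/x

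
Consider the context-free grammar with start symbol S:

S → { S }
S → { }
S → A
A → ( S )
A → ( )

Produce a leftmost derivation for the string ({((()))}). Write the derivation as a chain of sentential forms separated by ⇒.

S ⇒ A ⇒ (S) ⇒ ({S}) ⇒ ({A}) ⇒ ({(S)}) ⇒ ({(A)}) ⇒ ({((S))}) ⇒ ({((A))}) ⇒ ({((()))})

S ⇒ A   [S → A]
A ⇒ (S)   [A → ( S )]
(S) ⇒ ({S})   [S → { S }]
({S}) ⇒ ({A})   [S → A]
({A}) ⇒ ({(S)})   [A → ( S )]
({(S)}) ⇒ ({(A)})   [S → A]
({(A)}) ⇒ ({((S))})   [A → ( S )]
({((S))}) ⇒ ({((A))})   [S → A]
({((A))}) ⇒ ({((()))})   [A → ( )]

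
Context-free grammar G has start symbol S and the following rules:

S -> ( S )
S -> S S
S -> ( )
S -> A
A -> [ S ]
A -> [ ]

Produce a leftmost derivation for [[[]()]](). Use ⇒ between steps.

S⇒SS⇒AS⇒[S]S⇒[A]S⇒[[S]]S⇒[[SS]]S⇒[[AS]]S⇒[[[]S]]S⇒[[[]()]]S⇒[[[]()]]()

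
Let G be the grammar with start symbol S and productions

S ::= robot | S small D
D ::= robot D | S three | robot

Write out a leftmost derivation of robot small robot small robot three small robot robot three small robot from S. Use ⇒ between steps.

S ⇒ S small D   [S ::= S small D]
S small D ⇒ S small D small D   [S ::= S small D]
S small D small D ⇒ robot small D small D   [S ::= robot]
robot small D small D ⇒ robot small S three small D   [D ::= S three]
robot small S three small D ⇒ robot small S small D three small D   [S ::= S small D]
robot small S small D three small D ⇒ robot small S small D small D three small D   [S ::= S small D]
robot small S small D small D three small D ⇒ robot small robot small D small D three small D   [S ::= robot]
robot small robot small D small D three small D ⇒ robot small robot small S three small D three small D   [D ::= S three]
robot small robot small S three small D three small D ⇒ robot small robot small robot three small D three small D   [S ::= robot]
robot small robot small robot three small D three small D ⇒ robot small robot small robot three small robot D three small D   [D ::= robot D]
robot small robot small robot three small robot D three small D ⇒ robot small robot small robot three small robot robot three small D   [D ::= robot]
robot small robot small robot three small robot robot three small D ⇒ robot small robot small robot three small robot robot three small robot   [D ::= robot]

S ⇒ S small D ⇒ S small D small D ⇒ robot small D small D ⇒ robot small S three small D ⇒ robot small S small D three small D ⇒ robot small S small D small D three small D ⇒ robot small robot small D small D three small D ⇒ robot small robot small S three small D three small D ⇒ robot small robot small robot three small D three small D ⇒ robot small robot small robot three small robot D three small D ⇒ robot small robot small robot three small robot robot three small D ⇒ robot small robot small robot three small robot robot three small robot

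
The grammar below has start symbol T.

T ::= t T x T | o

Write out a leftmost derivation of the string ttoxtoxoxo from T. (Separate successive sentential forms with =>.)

T=>tTxT=>ttTxTxT=>ttoxTxT=>ttoxtTxTxT=>ttoxtoxTxT=>ttoxtoxoxT=>ttoxtoxoxo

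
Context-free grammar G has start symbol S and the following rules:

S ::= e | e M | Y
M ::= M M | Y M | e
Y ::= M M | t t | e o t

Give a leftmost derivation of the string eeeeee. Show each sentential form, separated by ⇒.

S ⇒ eM ⇒ eYM ⇒ eMMM ⇒ eYMMM ⇒ eMMMMM ⇒ eeMMMM ⇒ eeeMMM ⇒ eeeeMM ⇒ eeeeeM ⇒ eeeeee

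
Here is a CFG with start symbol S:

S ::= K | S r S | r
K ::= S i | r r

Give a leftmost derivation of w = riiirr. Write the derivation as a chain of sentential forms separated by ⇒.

S⇒SrS⇒KrS⇒SirS⇒KirS⇒SiirS⇒KiirS⇒SiiirS⇒riiirS⇒riiirr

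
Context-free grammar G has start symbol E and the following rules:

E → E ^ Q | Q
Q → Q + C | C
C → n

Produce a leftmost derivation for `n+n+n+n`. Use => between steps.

E => Q => Q+C => Q+C+C => Q+C+C+C => C+C+C+C => n+C+C+C => n+n+C+C => n+n+n+C => n+n+n+n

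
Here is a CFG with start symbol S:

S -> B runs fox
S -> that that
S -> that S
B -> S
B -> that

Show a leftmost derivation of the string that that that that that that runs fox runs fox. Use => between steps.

S => that S => that that S => that that that S => that that that B runs fox => that that that S runs fox => that that that that S runs fox => that that that that that S runs fox => that that that that that B runs fox runs fox => that that that that that that runs fox runs fox

S => that S   [S -> that S]
that S => that that S   [S -> that S]
that that S => that that that S   [S -> that S]
that that that S => that that that B runs fox   [S -> B runs fox]
that that that B runs fox => that that that S runs fox   [B -> S]
that that that S runs fox => that that that that S runs fox   [S -> that S]
that that that that S runs fox => that that that that that S runs fox   [S -> that S]
that that that that that S runs fox => that that that that that B runs fox runs fox   [S -> B runs fox]
that that that that that B runs fox runs fox => that that that that that that runs fox runs fox   [B -> that]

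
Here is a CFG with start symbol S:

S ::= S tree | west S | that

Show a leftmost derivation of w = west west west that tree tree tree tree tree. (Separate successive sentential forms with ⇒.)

S ⇒ west S ⇒ west S tree ⇒ west S tree tree ⇒ west west S tree tree ⇒ west west S tree tree tree ⇒ west west S tree tree tree tree ⇒ west west S tree tree tree tree tree ⇒ west west west S tree tree tree tree tree ⇒ west west west that tree tree tree tree tree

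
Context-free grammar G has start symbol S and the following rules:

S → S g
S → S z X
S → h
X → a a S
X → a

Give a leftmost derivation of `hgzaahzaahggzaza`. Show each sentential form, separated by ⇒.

S ⇒ SzX ⇒ SzXzX ⇒ SgzXzX ⇒ SzXgzXzX ⇒ SgzXgzXzX ⇒ hgzXgzXzX ⇒ hgzaaSgzXzX ⇒ hgzaaSzXgzXzX ⇒ hgzaahzXgzXzX ⇒ hgzaahzaaSgzXzX ⇒ hgzaahzaaSggzXzX ⇒ hgzaahzaahggzXzX ⇒ hgzaahzaahggzazX ⇒ hgzaahzaahggzaza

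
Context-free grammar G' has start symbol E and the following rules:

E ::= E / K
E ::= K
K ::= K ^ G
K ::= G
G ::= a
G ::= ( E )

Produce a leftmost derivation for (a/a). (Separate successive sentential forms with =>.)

E => K => G => (E) => (E/K) => (K/K) => (G/K) => (a/K) => (a/G) => (a/a)

E => K   [E ::= K]
K => G   [K ::= G]
G => (E)   [G ::= ( E )]
(E) => (E/K)   [E ::= E / K]
(E/K) => (K/K)   [E ::= K]
(K/K) => (G/K)   [K ::= G]
(G/K) => (a/K)   [G ::= a]
(a/K) => (a/G)   [K ::= G]
(a/G) => (a/a)   [G ::= a]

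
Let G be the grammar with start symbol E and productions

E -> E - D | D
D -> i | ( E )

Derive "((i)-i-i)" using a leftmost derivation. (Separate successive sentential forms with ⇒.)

E ⇒ D   [E -> D]
D ⇒ (E)   [D -> ( E )]
(E) ⇒ (E-D)   [E -> E - D]
(E-D) ⇒ (E-D-D)   [E -> E - D]
(E-D-D) ⇒ (D-D-D)   [E -> D]
(D-D-D) ⇒ ((E)-D-D)   [D -> ( E )]
((E)-D-D) ⇒ ((D)-D-D)   [E -> D]
((D)-D-D) ⇒ ((i)-D-D)   [D -> i]
((i)-D-D) ⇒ ((i)-i-D)   [D -> i]
((i)-i-D) ⇒ ((i)-i-i)   [D -> i]

E ⇒ D ⇒ (E) ⇒ (E-D) ⇒ (E-D-D) ⇒ (D-D-D) ⇒ ((E)-D-D) ⇒ ((D)-D-D) ⇒ ((i)-D-D) ⇒ ((i)-i-D) ⇒ ((i)-i-i)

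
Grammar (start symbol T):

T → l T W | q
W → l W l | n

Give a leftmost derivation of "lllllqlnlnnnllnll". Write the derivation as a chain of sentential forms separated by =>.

T => lTW => llTWW => lllTWWW => llllTWWWW => lllllTWWWWW => lllllqWWWWW => lllllqlWlWWWW => lllllqlnlWWWW => lllllqlnlnWWW => lllllqlnlnnWW => lllllqlnlnnnW => lllllqlnlnnnlWl => lllllqlnlnnnllWll => lllllqlnlnnnllnll

T => lTW   [T → l T W]
lTW => llTWW   [T → l T W]
llTWW => lllTWWW   [T → l T W]
lllTWWW => llllTWWWW   [T → l T W]
llllTWWWW => lllllTWWWWW   [T → l T W]
lllllTWWWWW => lllllqWWWWW   [T → q]
lllllqWWWWW => lllllqlWlWWWW   [W → l W l]
lllllqlWlWWWW => lllllqlnlWWWW   [W → n]
lllllqlnlWWWW => lllllqlnlnWWW   [W → n]
lllllqlnlnWWW => lllllqlnlnnWW   [W → n]
lllllqlnlnnWW => lllllqlnlnnnW   [W → n]
lllllqlnlnnnW => lllllqlnlnnnlWl   [W → l W l]
lllllqlnlnnnlWl => lllllqlnlnnnllWll   [W → l W l]
lllllqlnlnnnllWll => lllllqlnlnnnllnll   [W → n]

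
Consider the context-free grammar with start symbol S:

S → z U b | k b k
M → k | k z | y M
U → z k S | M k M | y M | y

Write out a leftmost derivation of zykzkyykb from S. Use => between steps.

S => zUb => zMkMb => zyMkMb => zykzkMb => zykzkyMb => zykzkyyMb => zykzkyykb

S => zUb   [S → z U b]
zUb => zMkMb   [U → M k M]
zMkMb => zyMkMb   [M → y M]
zyMkMb => zykzkMb   [M → k z]
zykzkMb => zykzkyMb   [M → y M]
zykzkyMb => zykzkyyMb   [M → y M]
zykzkyyMb => zykzkyykb   [M → k]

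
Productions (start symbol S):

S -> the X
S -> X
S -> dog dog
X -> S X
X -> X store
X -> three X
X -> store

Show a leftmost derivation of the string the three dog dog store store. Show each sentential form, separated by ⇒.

S ⇒ the X ⇒ the X store ⇒ the three X store ⇒ the three S X store ⇒ the three dog dog X store ⇒ the three dog dog store store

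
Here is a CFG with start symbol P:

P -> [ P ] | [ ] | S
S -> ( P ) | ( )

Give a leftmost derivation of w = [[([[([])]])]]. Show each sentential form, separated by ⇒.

P ⇒ [P]   [P -> [ P ]]
[P] ⇒ [[P]]   [P -> [ P ]]
[[P]] ⇒ [[S]]   [P -> S]
[[S]] ⇒ [[(P)]]   [S -> ( P )]
[[(P)]] ⇒ [[([P])]]   [P -> [ P ]]
[[([P])]] ⇒ [[([[P]])]]   [P -> [ P ]]
[[([[P]])]] ⇒ [[([[S]])]]   [P -> S]
[[([[S]])]] ⇒ [[([[(P)]])]]   [S -> ( P )]
[[([[(P)]])]] ⇒ [[([[([])]])]]   [P -> [ ]]

P ⇒ [P] ⇒ [[P]] ⇒ [[S]] ⇒ [[(P)]] ⇒ [[([P])]] ⇒ [[([[P]])]] ⇒ [[([[S]])]] ⇒ [[([[(P)]])]] ⇒ [[([[([])]])]]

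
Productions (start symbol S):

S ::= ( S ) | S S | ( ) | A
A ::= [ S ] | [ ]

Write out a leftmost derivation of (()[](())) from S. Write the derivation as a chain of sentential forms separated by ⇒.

S ⇒ (S) ⇒ (SS) ⇒ (SSS) ⇒ (()SS) ⇒ (()AS) ⇒ (()[]S) ⇒ (()[](S)) ⇒ (()[](()))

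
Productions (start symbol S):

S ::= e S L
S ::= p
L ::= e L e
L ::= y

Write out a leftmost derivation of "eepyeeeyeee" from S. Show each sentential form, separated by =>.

S => eSL   [S ::= e S L]
eSL => eeSLL   [S ::= e S L]
eeSLL => eepLL   [S ::= p]
eepLL => eepyL   [L ::= y]
eepyL => eepyeLe   [L ::= e L e]
eepyeLe => eepyeeLee   [L ::= e L e]
eepyeeLee => eepyeeeLeee   [L ::= e L e]
eepyeeeLeee => eepyeeeyeee   [L ::= y]

S => eSL => eeSLL => eepLL => eepyL => eepyeLe => eepyeeLee => eepyeeeLeee => eepyeeeyeee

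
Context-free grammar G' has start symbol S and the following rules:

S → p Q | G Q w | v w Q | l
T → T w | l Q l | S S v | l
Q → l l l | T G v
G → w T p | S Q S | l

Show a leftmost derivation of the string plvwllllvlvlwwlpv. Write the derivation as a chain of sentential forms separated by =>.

S => pQ => pTGv => pTwGv => plQlwGv => plTGvlwGv => plSSvGvlwGv => plvwQSvGvlwGv => plvwlllSvGvlwGv => plvwllllvGvlwGv => plvwllllvlvlwGv => plvwllllvlvlwwTpv => plvwllllvlvlwwlpv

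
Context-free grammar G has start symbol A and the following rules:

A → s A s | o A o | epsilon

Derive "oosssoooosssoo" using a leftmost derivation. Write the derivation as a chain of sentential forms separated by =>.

A=>oAo=>ooAoo=>oosAsoo=>oossAssoo=>oosssAsssoo=>oosssoAosssoo=>oosssooAoosssoo=>oosssoooosssoo

A => oAo   [A → o A o]
oAo => ooAoo   [A → o A o]
ooAoo => oosAsoo   [A → s A s]
oosAsoo => oossAssoo   [A → s A s]
oossAssoo => oosssAsssoo   [A → s A s]
oosssAsssoo => oosssoAosssoo   [A → o A o]
oosssoAosssoo => oosssooAoosssoo   [A → o A o]
oosssooAoosssoo => oosssoooosssoo   [A → epsilon]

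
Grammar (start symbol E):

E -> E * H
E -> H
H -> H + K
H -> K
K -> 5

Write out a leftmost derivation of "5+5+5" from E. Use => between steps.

E => H => H+K => H+K+K => K+K+K => 5+K+K => 5+5+K => 5+5+5

E => H   [E -> H]
H => H+K   [H -> H + K]
H+K => H+K+K   [H -> H + K]
H+K+K => K+K+K   [H -> K]
K+K+K => 5+K+K   [K -> 5]
5+K+K => 5+5+K   [K -> 5]
5+5+K => 5+5+5   [K -> 5]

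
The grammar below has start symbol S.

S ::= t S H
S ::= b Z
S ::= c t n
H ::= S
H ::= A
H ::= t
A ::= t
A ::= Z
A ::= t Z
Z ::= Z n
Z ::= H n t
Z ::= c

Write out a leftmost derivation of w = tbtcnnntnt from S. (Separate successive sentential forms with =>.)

S => tSH   [S ::= t S H]
tSH => tbZH   [S ::= b Z]
tbZH => tbZnH   [Z ::= Z n]
tbZnH => tbHntnH   [Z ::= H n t]
tbHntnH => tbAntnH   [H ::= A]
tbAntnH => tbtZntnH   [A ::= t Z]
tbtZntnH => tbtZnntnH   [Z ::= Z n]
tbtZnntnH => tbtZnnntnH   [Z ::= Z n]
tbtZnnntnH => tbtcnnntnH   [Z ::= c]
tbtcnnntnH => tbtcnnntnt   [H ::= t]

S => tSH => tbZH => tbZnH => tbHntnH => tbAntnH => tbtZntnH => tbtZnntnH => tbtZnnntnH => tbtcnnntnH => tbtcnnntnt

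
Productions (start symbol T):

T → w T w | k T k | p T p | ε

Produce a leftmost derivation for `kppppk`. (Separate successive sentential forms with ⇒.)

T ⇒ kTk ⇒ kpTpk ⇒ kppTppk ⇒ kppppk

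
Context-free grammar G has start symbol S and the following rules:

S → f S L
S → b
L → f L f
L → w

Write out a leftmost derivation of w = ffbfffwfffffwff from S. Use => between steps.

S=>fSL=>ffSLL=>ffbLL=>ffbfLfL=>ffbffLffL=>ffbfffLfffL=>ffbfffwfffL=>ffbfffwffffLf=>ffbfffwfffffLff=>ffbfffwfffffwff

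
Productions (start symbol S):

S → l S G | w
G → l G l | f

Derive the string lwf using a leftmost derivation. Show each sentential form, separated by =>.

S => lSG => lwG => lwf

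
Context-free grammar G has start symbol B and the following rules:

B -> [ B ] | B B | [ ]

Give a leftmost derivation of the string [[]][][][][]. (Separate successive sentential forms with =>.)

B => BB => BBB => [B]BB => [[]]BB => [[]]BBB => [[]]BBBB => [[]][]BBB => [[]][][]BB => [[]][][][]B => [[]][][][][]

B => BB   [B -> B B]
BB => BBB   [B -> B B]
BBB => [B]BB   [B -> [ B ]]
[B]BB => [[]]BB   [B -> [ ]]
[[]]BB => [[]]BBB   [B -> B B]
[[]]BBB => [[]]BBBB   [B -> B B]
[[]]BBBB => [[]][]BBB   [B -> [ ]]
[[]][]BBB => [[]][][]BB   [B -> [ ]]
[[]][][]BB => [[]][][][]B   [B -> [ ]]
[[]][][][]B => [[]][][][][]   [B -> [ ]]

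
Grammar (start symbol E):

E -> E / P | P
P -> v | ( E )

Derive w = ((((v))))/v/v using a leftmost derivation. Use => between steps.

E => E/P => E/P/P => P/P/P => (E)/P/P => (P)/P/P => ((E))/P/P => ((P))/P/P => (((E)))/P/P => (((P)))/P/P => ((((E))))/P/P => ((((P))))/P/P => ((((v))))/P/P => ((((v))))/v/P => ((((v))))/v/v

E => E/P   [E -> E / P]
E/P => E/P/P   [E -> E / P]
E/P/P => P/P/P   [E -> P]
P/P/P => (E)/P/P   [P -> ( E )]
(E)/P/P => (P)/P/P   [E -> P]
(P)/P/P => ((E))/P/P   [P -> ( E )]
((E))/P/P => ((P))/P/P   [E -> P]
((P))/P/P => (((E)))/P/P   [P -> ( E )]
(((E)))/P/P => (((P)))/P/P   [E -> P]
(((P)))/P/P => ((((E))))/P/P   [P -> ( E )]
((((E))))/P/P => ((((P))))/P/P   [E -> P]
((((P))))/P/P => ((((v))))/P/P   [P -> v]
((((v))))/P/P => ((((v))))/v/P   [P -> v]
((((v))))/v/P => ((((v))))/v/v   [P -> v]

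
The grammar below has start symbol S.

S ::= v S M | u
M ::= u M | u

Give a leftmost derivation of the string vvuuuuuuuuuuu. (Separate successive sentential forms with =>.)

S => vSM   [S ::= v S M]
vSM => vvSMM   [S ::= v S M]
vvSMM => vvuMM   [S ::= u]
vvuMM => vvuuM   [M ::= u]
vvuuM => vvuuuM   [M ::= u M]
vvuuuM => vvuuuuM   [M ::= u M]
vvuuuuM => vvuuuuuM   [M ::= u M]
vvuuuuuM => vvuuuuuuM   [M ::= u M]
vvuuuuuuM => vvuuuuuuuM   [M ::= u M]
vvuuuuuuuM => vvuuuuuuuuM   [M ::= u M]
vvuuuuuuuuM => vvuuuuuuuuuM   [M ::= u M]
vvuuuuuuuuuM => vvuuuuuuuuuuM   [M ::= u M]
vvuuuuuuuuuuM => vvuuuuuuuuuuu   [M ::= u]

S => vSM => vvSMM => vvuMM => vvuuM => vvuuuM => vvuuuuM => vvuuuuuM => vvuuuuuuM => vvuuuuuuuM => vvuuuuuuuuM => vvuuuuuuuuuM => vvuuuuuuuuuuM => vvuuuuuuuuuuu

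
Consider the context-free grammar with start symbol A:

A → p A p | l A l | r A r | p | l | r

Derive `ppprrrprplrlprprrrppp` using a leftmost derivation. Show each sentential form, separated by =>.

A => pAp => ppApp => pppAppp => ppprArppp => ppprrArrppp => ppprrrArrrppp => ppprrrpAprrrppp => ppprrrprArprrrppp => ppprrrprpAprprrrppp => ppprrrprplAlprprrrppp => ppprrrprplrlprprrrppp

A => pAp   [A → p A p]
pAp => ppApp   [A → p A p]
ppApp => pppAppp   [A → p A p]
pppAppp => ppprArppp   [A → r A r]
ppprArppp => ppprrArrppp   [A → r A r]
ppprrArrppp => ppprrrArrrppp   [A → r A r]
ppprrrArrrppp => ppprrrpAprrrppp   [A → p A p]
ppprrrpAprrrppp => ppprrrprArprrrppp   [A → r A r]
ppprrrprArprrrppp => ppprrrprpAprprrrppp   [A → p A p]
ppprrrprpAprprrrppp => ppprrrprplAlprprrrppp   [A → l A l]
ppprrrprplAlprprrrppp => ppprrrprplrlprprrrppp   [A → r]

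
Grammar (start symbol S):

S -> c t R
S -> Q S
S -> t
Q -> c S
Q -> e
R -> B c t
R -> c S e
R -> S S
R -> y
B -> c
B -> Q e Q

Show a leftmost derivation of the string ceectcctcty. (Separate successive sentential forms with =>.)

S=>QS=>cSS=>cQSS=>ceSS=>ceQSS=>ceeSS=>ceectRS=>ceectBctS=>ceectcctS=>ceectcctctR=>ceectcctcty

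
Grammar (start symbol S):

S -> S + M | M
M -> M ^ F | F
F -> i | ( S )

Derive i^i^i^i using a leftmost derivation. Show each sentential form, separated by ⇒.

S ⇒ M ⇒ M^F ⇒ M^F^F ⇒ M^F^F^F ⇒ F^F^F^F ⇒ i^F^F^F ⇒ i^i^F^F ⇒ i^i^i^F ⇒ i^i^i^i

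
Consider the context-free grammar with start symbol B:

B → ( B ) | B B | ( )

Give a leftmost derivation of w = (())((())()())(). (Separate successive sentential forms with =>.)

B => BB   [B → B B]
BB => BBB   [B → B B]
BBB => (B)BB   [B → ( B )]
(B)BB => (())BB   [B → ( )]
(())BB => (())(B)B   [B → ( B )]
(())(B)B => (())(BB)B   [B → B B]
(())(BB)B => (())(BBB)B   [B → B B]
(())(BBB)B => (())((B)BB)B   [B → ( B )]
(())((B)BB)B => (())((())BB)B   [B → ( )]
(())((())BB)B => (())((())()B)B   [B → ( )]
(())((())()B)B => (())((())()())B   [B → ( )]
(())((())()())B => (())((())()())()   [B → ( )]

B => BB => BBB => (B)BB => (())BB => (())(B)B => (())(BB)B => (())(BBB)B => (())((B)BB)B => (())((())BB)B => (())((())()B)B => (())((())()())B => (())((())()())()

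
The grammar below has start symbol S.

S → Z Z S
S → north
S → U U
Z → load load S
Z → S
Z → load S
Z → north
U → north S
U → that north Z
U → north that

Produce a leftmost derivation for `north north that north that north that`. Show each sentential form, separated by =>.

S => U U => north S U => north U U U => north north that U U => north north that north that U => north north that north that north that

S => U U   [S → U U]
U U => north S U   [U → north S]
north S U => north U U U   [S → U U]
north U U U => north north that U U   [U → north that]
north north that U U => north north that north that U   [U → north that]
north north that north that U => north north that north that north that   [U → north that]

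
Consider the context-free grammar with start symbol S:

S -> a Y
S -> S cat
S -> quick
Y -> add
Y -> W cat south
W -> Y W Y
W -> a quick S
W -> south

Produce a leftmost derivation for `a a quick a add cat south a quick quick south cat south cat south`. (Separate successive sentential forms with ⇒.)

S ⇒ a Y ⇒ a W cat south ⇒ a Y W Y cat south ⇒ a W cat south W Y cat south ⇒ a a quick S cat south W Y cat south ⇒ a a quick a Y cat south W Y cat south ⇒ a a quick a add cat south W Y cat south ⇒ a a quick a add cat south a quick S Y cat south ⇒ a a quick a add cat south a quick quick Y cat south ⇒ a a quick a add cat south a quick quick W cat south cat south ⇒ a a quick a add cat south a quick quick south cat south cat south

S ⇒ a Y   [S -> a Y]
a Y ⇒ a W cat south   [Y -> W cat south]
a W cat south ⇒ a Y W Y cat south   [W -> Y W Y]
a Y W Y cat south ⇒ a W cat south W Y cat south   [Y -> W cat south]
a W cat south W Y cat south ⇒ a a quick S cat south W Y cat south   [W -> a quick S]
a a quick S cat south W Y cat south ⇒ a a quick a Y cat south W Y cat south   [S -> a Y]
a a quick a Y cat south W Y cat south ⇒ a a quick a add cat south W Y cat south   [Y -> add]
a a quick a add cat south W Y cat south ⇒ a a quick a add cat south a quick S Y cat south   [W -> a quick S]
a a quick a add cat south a quick S Y cat south ⇒ a a quick a add cat south a quick quick Y cat south   [S -> quick]
a a quick a add cat south a quick quick Y cat south ⇒ a a quick a add cat south a quick quick W cat south cat south   [Y -> W cat south]
a a quick a add cat south a quick quick W cat south cat south ⇒ a a quick a add cat south a quick quick south cat south cat south   [W -> south]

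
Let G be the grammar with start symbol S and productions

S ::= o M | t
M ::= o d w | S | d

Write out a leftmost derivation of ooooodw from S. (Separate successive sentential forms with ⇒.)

S ⇒ oM   [S ::= o M]
oM ⇒ oS   [M ::= S]
oS ⇒ ooM   [S ::= o M]
ooM ⇒ ooS   [M ::= S]
ooS ⇒ oooM   [S ::= o M]
oooM ⇒ oooS   [M ::= S]
oooS ⇒ ooooM   [S ::= o M]
ooooM ⇒ ooooodw   [M ::= o d w]

S ⇒ oM ⇒ oS ⇒ ooM ⇒ ooS ⇒ oooM ⇒ oooS ⇒ ooooM ⇒ ooooodw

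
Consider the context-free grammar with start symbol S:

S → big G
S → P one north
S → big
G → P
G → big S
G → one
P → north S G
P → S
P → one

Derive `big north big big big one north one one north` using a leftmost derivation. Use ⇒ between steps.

S ⇒ P one north ⇒ S one north ⇒ big G one north ⇒ big P one north ⇒ big north S G one north ⇒ big north big G G one north ⇒ big north big big S G one north ⇒ big north big big P one north G one north ⇒ big north big big S one north G one north ⇒ big north big big big one north G one north ⇒ big north big big big one north one one north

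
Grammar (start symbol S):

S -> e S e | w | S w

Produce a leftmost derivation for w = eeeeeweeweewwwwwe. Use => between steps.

S => eSe   [S -> e S e]
eSe => eSwe   [S -> S w]
eSwe => eSwwe   [S -> S w]
eSwwe => eSwwwe   [S -> S w]
eSwwwe => eSwwwwe   [S -> S w]
eSwwwwe => eSwwwwwe   [S -> S w]
eSwwwwwe => eeSewwwwwe   [S -> e S e]
eeSewwwwwe => eeeSeewwwwwe   [S -> e S e]
eeeSeewwwwwe => eeeSweewwwwwe   [S -> S w]
eeeSweewwwwwe => eeeeSeweewwwwwe   [S -> e S e]
eeeeSeweewwwwwe => eeeeeSeeweewwwwwe   [S -> e S e]
eeeeeSeeweewwwwwe => eeeeeweeweewwwwwe   [S -> w]

S=>eSe=>eSwe=>eSwwe=>eSwwwe=>eSwwwwe=>eSwwwwwe=>eeSewwwwwe=>eeeSeewwwwwe=>eeeSweewwwwwe=>eeeeSeweewwwwwe=>eeeeeSeeweewwwwwe=>eeeeeweeweewwwwwe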